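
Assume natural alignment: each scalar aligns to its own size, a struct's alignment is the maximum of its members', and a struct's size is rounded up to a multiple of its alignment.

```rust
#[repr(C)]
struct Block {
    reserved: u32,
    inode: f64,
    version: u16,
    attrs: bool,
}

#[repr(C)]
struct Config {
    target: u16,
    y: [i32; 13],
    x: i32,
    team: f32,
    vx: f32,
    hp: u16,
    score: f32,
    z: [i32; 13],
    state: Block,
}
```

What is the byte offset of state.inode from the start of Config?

136

Block: @0: reserved [4B, align 4] → 4; +4 pad (align 8); @8: inode [8B, align 8] → 16; @16: version [2B, align 2] → 18; @18: attrs [1B, align 1] → 19; +5 tail pad (align 8); size 24, align 8
@0: target [2B, align 2] → 2
+2 pad (align 4)
@4: y [52B, align 4] → 56
@56: x [4B, align 4] → 60
@60: team [4B, align 4] → 64
@64: vx [4B, align 4] → 68
@68: hp [2B, align 2] → 70
+2 pad (align 4)
@72: score [4B, align 4] → 76
@76: z [52B, align 4] → 128
@128: state [24B, align 8] → 152
within Block: inode at 8
128 + 8 = 136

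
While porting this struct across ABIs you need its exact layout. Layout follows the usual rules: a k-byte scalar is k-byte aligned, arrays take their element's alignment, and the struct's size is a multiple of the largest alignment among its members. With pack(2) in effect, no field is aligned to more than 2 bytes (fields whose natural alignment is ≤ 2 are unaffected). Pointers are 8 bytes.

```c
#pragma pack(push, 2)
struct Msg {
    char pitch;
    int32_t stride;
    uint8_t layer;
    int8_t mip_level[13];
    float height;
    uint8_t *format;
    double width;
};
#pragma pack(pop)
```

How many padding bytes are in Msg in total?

1

pitch at 0 (size 1, align 1) → ends 1
pad 1 to align 2 for stride
stride at 2 (size 4, align 2) → ends 6
layer at 6 (size 1, align 1) → ends 7
mip_level at 7 (size 13, align 1) → ends 20
height at 20 (size 4, align 2) → ends 24
format at 24 (size 8, align 2) → ends 32
width at 32 (size 8, align 2) → ends 40
total 40 bytes, alignment 2
data bytes 39, size 40 → padding 1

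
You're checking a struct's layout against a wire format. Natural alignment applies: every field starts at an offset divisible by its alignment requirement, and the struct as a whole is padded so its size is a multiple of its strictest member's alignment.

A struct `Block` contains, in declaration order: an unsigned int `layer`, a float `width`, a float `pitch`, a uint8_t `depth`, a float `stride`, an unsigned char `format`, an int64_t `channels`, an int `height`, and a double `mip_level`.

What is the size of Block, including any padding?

@0: layer [4B, align 4] → 4
@4: width [4B, align 4] → 8
@8: pitch [4B, align 4] → 12
@12: depth [1B, align 1] → 13
+3 pad (align 4)
@16: stride [4B, align 4] → 20
@20: format [1B, align 1] → 21
+3 pad (align 8)
@24: channels [8B, align 8] → 32
@32: height [4B, align 4] → 36
+4 pad (align 8)
@40: mip_level [8B, align 8] → 48
size 48, align 8

48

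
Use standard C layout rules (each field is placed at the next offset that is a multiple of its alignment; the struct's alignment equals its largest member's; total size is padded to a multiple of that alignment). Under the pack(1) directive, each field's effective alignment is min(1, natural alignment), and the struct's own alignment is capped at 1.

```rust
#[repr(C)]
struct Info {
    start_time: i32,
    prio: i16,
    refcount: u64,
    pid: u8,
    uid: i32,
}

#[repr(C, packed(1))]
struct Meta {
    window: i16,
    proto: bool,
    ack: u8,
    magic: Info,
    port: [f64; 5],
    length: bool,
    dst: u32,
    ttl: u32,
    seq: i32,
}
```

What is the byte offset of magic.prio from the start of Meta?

Info: 0..4  start_time  (4B, 4-aligned); 4..6  prio  (2B, 2-aligned); 6..8  -- padding (2B); 8..16  refcount  (8B, 8-aligned); 16..17  pid  (1B, 1-aligned); 17..20  -- padding (3B); 20..24  uid  (4B, 4-aligned); sizeof = 24, alignof = 8
0..2  window  (2B, 1-aligned)
2..3  proto  (1B, 1-aligned)
3..4  ack  (1B, 1-aligned)
4..28  magic  (24B, 1-aligned)
within Info: prio at 4
4 + 4 = 8

8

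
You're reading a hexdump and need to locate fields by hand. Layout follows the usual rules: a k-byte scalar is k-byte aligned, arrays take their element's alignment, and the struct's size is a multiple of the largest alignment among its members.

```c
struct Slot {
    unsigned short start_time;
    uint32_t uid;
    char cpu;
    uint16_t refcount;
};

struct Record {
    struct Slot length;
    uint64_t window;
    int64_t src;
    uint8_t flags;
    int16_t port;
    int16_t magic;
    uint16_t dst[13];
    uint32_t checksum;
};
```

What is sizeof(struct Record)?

72 bytes

Slot: @0: start_time [2B, align 2] → 2; +2 pad (align 4); @4: uid [4B, align 4] → 8; @8: cpu [1B, align 1] → 9; +1 pad (align 2); @10: refcount [2B, align 2] → 12; size 12, align 4
@0: length [12B, align 4] → 12
+4 pad (align 8)
@16: window [8B, align 8] → 24
@24: src [8B, align 8] → 32
@32: flags [1B, align 1] → 33
+1 pad (align 2)
@34: port [2B, align 2] → 36
@36: magic [2B, align 2] → 38
@38: dst [26B, align 2] → 64
@64: checksum [4B, align 4] → 68
+4 tail pad (align 8)
size 72, align 8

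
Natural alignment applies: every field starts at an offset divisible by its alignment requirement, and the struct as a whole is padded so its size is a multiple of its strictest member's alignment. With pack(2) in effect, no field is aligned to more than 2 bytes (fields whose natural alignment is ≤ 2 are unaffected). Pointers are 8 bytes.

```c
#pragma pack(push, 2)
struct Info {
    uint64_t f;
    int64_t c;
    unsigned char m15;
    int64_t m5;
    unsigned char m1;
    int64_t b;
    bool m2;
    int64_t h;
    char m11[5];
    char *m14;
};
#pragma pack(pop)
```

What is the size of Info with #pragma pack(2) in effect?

0..8  f  (8B, 2-aligned)
8..16  c  (8B, 2-aligned)
16..17  m15  (1B, 1-aligned)
17..18  -- padding (1B)
18..26  m5  (8B, 2-aligned)
26..27  m1  (1B, 1-aligned)
27..28  -- padding (1B)
28..36  b  (8B, 2-aligned)
36..37  m2  (1B, 1-aligned)
37..38  -- padding (1B)
38..46  h  (8B, 2-aligned)
46..51  m11  (5B, 1-aligned)
51..52  -- padding (1B)
52..60  m14  (8B, 2-aligned)
sizeof = 60, alignof = 2

60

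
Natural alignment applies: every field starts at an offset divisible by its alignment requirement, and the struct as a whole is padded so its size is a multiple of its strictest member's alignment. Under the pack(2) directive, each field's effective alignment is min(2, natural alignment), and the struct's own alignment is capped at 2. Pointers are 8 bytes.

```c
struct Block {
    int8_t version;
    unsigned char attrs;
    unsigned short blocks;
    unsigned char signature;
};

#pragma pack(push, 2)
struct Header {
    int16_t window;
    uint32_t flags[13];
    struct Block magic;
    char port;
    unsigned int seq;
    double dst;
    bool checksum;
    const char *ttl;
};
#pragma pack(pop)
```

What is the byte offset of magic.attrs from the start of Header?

Block: version at 0 (size 1, align 1) → ends 1; attrs at 1 (size 1, align 1) → ends 2; blocks at 2 (size 2, align 2) → ends 4; signature at 4 (size 1, align 1) → ends 5; tail pad 1 to reach multiple of 2; total 6 bytes, alignment 2
window at 0 (size 2, align 2) → ends 2
flags at 2 (size 52, align 2) → ends 54
magic at 54 (size 6, align 2) → ends 60
within Block: attrs at 1
54 + 1 = 55

55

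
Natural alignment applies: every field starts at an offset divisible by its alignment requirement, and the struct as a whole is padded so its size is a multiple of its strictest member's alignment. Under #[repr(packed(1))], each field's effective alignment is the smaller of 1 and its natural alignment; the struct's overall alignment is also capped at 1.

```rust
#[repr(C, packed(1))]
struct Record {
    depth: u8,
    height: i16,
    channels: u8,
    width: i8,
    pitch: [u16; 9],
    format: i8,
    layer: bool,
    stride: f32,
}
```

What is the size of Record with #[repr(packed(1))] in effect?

29

@0: depth [1B, align 1] → 1
@1: height [2B, align 1] → 3
@3: channels [1B, align 1] → 4
@4: width [1B, align 1] → 5
@5: pitch [18B, align 1] → 23
@23: format [1B, align 1] → 24
@24: layer [1B, align 1] → 25
@25: stride [4B, align 1] → 29
size 29, align 1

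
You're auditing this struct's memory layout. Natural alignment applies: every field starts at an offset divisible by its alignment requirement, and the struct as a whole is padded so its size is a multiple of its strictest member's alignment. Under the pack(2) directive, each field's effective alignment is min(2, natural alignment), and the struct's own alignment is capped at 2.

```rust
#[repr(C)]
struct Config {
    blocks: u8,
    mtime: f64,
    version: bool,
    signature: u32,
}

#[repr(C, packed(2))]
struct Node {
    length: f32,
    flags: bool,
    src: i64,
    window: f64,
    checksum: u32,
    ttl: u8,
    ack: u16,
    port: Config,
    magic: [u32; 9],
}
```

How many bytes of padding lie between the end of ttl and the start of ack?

1

Config: 0..1  blocks  (1B, 1-aligned); 1..8  -- padding (7B); 8..16  mtime  (8B, 8-aligned); 16..17  version  (1B, 1-aligned); 17..20  -- padding (3B); 20..24  signature  (4B, 4-aligned); sizeof = 24, alignof = 8
0..4  length  (4B, 2-aligned)
4..5  flags  (1B, 1-aligned)
5..6  -- padding (1B)
6..14  src  (8B, 2-aligned)
14..22  window  (8B, 2-aligned)
22..26  checksum  (4B, 2-aligned)
26..27  ttl  (1B, 1-aligned)
27..28  -- padding (1B)
28..30  ack  (2B, 2-aligned)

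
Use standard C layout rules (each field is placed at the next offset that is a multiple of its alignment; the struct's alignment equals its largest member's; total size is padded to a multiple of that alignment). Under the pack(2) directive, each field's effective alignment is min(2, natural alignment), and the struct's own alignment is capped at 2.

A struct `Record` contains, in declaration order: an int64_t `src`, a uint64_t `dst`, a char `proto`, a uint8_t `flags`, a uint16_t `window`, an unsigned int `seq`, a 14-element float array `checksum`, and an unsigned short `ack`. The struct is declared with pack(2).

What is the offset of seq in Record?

20

@0: src [8B, align 2] → 8
@8: dst [8B, align 2] → 16
@16: proto [1B, align 1] → 17
@17: flags [1B, align 1] → 18
@18: window [2B, align 2] → 20
@20: seq [4B, align 2] → 24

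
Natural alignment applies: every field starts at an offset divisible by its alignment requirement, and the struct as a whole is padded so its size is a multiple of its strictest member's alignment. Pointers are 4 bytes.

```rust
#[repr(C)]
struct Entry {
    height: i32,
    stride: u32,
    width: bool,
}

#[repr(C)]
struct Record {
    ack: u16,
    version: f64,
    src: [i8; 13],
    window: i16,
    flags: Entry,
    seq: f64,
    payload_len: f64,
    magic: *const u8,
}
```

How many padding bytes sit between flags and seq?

4

Entry: height at 0 (size 4, align 4) → ends 4; stride at 4 (size 4, align 4) → ends 8; width at 8 (size 1, align 1) → ends 9; tail pad 3 to reach multiple of 4; total 12 bytes, alignment 4
ack at 0 (size 2, align 2) → ends 2
pad 6 to align 8 for version
version at 8 (size 8, align 8) → ends 16
src at 16 (size 13, align 1) → ends 29
pad 1 to align 2 for window
window at 30 (size 2, align 2) → ends 32
flags at 32 (size 12, align 4) → ends 44
pad 4 to align 8 for seq
seq at 48 (size 8, align 8) → ends 56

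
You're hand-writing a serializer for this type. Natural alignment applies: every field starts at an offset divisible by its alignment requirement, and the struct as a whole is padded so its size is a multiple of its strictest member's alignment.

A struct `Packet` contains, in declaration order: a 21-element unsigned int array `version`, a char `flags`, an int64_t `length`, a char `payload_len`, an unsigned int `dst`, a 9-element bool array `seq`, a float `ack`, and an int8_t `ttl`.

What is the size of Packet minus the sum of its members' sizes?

version at 0 (size 84, align 4) → ends 84
flags at 84 (size 1, align 1) → ends 85
pad 3 to align 8 for length
length at 88 (size 8, align 8) → ends 96
payload_len at 96 (size 1, align 1) → ends 97
pad 3 to align 4 for dst
dst at 100 (size 4, align 4) → ends 104
seq at 104 (size 9, align 1) → ends 113
pad 3 to align 4 for ack
ack at 116 (size 4, align 4) → ends 120
ttl at 120 (size 1, align 1) → ends 121
tail pad 7 to reach multiple of 8
total 128 bytes, alignment 8
data bytes 112, size 128 → padding 16

16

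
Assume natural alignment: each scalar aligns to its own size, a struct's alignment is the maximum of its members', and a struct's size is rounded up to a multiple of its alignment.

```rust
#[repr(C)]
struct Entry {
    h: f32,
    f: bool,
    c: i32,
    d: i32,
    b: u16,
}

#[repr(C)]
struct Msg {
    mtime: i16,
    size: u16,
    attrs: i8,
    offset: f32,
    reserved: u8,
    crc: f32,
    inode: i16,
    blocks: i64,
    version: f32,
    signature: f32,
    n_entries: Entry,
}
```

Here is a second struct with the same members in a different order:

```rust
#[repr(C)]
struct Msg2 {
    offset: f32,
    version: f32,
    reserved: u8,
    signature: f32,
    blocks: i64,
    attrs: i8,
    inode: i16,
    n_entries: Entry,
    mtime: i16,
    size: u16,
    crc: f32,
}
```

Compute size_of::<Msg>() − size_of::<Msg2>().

Entry: h at 0 (size 4, align 4) → ends 4; f at 4 (size 1, align 1) → ends 5; pad 3 to align 4 for c; c at 8 (size 4, align 4) → ends 12; d at 12 (size 4, align 4) → ends 16; b at 16 (size 2, align 2) → ends 18; tail pad 2 to reach multiple of 4; total 20 bytes, alignment 4
mtime at 0 (size 2, align 2) → ends 2
size at 2 (size 2, align 2) → ends 4
attrs at 4 (size 1, align 1) → ends 5
pad 3 to align 4 for offset
offset at 8 (size 4, align 4) → ends 12
reserved at 12 (size 1, align 1) → ends 13
pad 3 to align 4 for crc
crc at 16 (size 4, align 4) → ends 20
inode at 20 (size 2, align 2) → ends 22
pad 2 to align 8 for blocks
blocks at 24 (size 8, align 8) → ends 32
version at 32 (size 4, align 4) → ends 36
signature at 36 (size 4, align 4) → ends 40
n_entries at 40 (size 20, align 4) → ends 60
tail pad 4 to reach multiple of 8
total 64 bytes, alignment 8
— Msg2 —
offset at 0 (size 4, align 4) → ends 4
version at 4 (size 4, align 4) → ends 8
reserved at 8 (size 1, align 1) → ends 9
pad 3 to align 4 for signature
signature at 12 (size 4, align 4) → ends 16
blocks at 16 (size 8, align 8) → ends 24
attrs at 24 (size 1, align 1) → ends 25
pad 1 to align 2 for inode
inode at 26 (size 2, align 2) → ends 28
n_entries at 28 (size 20, align 4) → ends 48
mtime at 48 (size 2, align 2) → ends 50
size at 50 (size 2, align 2) → ends 52
crc at 52 (size 4, align 4) → ends 56
total 56 bytes, alignment 8
64 − 56 = 8

8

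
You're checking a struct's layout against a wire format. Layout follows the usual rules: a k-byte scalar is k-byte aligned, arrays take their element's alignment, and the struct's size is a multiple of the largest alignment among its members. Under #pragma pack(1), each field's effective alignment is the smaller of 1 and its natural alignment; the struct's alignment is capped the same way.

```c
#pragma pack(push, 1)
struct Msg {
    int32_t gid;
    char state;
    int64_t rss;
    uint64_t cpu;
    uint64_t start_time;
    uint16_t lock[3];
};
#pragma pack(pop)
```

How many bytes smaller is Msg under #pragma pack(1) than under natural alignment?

natural layout:
  gid at 0 (size 4, align 4) → ends 4
  state at 4 (size 1, align 1) → ends 5
  pad 3 to align 8 for rss
  rss at 8 (size 8, align 8) → ends 16
  cpu at 16 (size 8, align 8) → ends 24
  start_time at 24 (size 8, align 8) → ends 32
  lock at 32 (size 6, align 2) → ends 38
  tail pad 2 to reach multiple of 8
  total 40 bytes, alignment 8
packed(1) layout:
  gid at 0 (size 4, align 1) → ends 4
  state at 4 (size 1, align 1) → ends 5
  rss at 5 (size 8, align 1) → ends 13
  cpu at 13 (size 8, align 1) → ends 21
  start_time at 21 (size 8, align 1) → ends 29
  lock at 29 (size 6, align 1) → ends 35
  total 35 bytes, alignment 1
40 − 35 = 5

5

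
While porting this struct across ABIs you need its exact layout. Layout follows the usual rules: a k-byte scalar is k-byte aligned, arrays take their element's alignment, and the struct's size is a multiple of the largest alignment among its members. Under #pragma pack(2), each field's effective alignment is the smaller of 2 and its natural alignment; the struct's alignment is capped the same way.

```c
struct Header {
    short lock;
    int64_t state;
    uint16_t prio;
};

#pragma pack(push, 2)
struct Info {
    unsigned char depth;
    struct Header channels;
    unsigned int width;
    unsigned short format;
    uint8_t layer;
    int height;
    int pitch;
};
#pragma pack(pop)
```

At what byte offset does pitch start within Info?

38

Header: @0: lock [2B, align 2] → 2; +6 pad (align 8); @8: state [8B, align 8] → 16; @16: prio [2B, align 2] → 18; +6 tail pad (align 8); size 24, align 8
@0: depth [1B, align 1] → 1
+1 pad (align 2)
@2: channels [24B, align 2] → 26
@26: width [4B, align 2] → 30
@30: format [2B, align 2] → 32
@32: layer [1B, align 1] → 33
+1 pad (align 2)
@34: height [4B, align 2] → 38
@38: pitch [4B, align 2] → 42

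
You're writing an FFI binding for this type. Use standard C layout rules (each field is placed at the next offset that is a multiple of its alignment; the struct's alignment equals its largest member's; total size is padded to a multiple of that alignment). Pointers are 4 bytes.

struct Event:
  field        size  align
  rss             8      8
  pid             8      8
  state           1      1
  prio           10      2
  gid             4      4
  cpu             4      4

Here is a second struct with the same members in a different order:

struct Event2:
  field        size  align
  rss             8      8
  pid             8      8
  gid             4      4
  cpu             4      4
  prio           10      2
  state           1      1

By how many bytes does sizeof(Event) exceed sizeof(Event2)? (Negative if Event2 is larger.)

0

0..8  rss  (8B, 8-aligned)
8..16  pid  (8B, 8-aligned)
16..17  state  (1B, 1-aligned)
17..18  -- padding (1B)
18..28  prio  (10B, 2-aligned)
28..32  gid  (4B, 4-aligned)
32..36  cpu  (4B, 4-aligned)
36..40  -- tail padding (4B)
sizeof = 40, alignof = 8
— Event2 —
0..8  rss  (8B, 8-aligned)
8..16  pid  (8B, 8-aligned)
16..20  gid  (4B, 4-aligned)
20..24  cpu  (4B, 4-aligned)
24..34  prio  (10B, 2-aligned)
34..35  state  (1B, 1-aligned)
35..40  -- tail padding (5B)
sizeof = 40, alignof = 8
40 − 40 = 0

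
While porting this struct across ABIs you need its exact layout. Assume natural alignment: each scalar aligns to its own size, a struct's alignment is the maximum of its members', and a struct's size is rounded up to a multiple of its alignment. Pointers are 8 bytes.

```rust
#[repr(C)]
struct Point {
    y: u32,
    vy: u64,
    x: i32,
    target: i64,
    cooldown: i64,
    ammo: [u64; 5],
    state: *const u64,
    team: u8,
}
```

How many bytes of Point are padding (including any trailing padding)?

y at 0 (size 4, align 4) → ends 4
pad 4 to align 8 for vy
vy at 8 (size 8, align 8) → ends 16
x at 16 (size 4, align 4) → ends 20
pad 4 to align 8 for target
target at 24 (size 8, align 8) → ends 32
cooldown at 32 (size 8, align 8) → ends 40
ammo at 40 (size 40, align 8) → ends 80
state at 80 (size 8, align 8) → ends 88
team at 88 (size 1, align 1) → ends 89
tail pad 7 to reach multiple of 8
total 96 bytes, alignment 8
data bytes 81, size 96 → padding 15

15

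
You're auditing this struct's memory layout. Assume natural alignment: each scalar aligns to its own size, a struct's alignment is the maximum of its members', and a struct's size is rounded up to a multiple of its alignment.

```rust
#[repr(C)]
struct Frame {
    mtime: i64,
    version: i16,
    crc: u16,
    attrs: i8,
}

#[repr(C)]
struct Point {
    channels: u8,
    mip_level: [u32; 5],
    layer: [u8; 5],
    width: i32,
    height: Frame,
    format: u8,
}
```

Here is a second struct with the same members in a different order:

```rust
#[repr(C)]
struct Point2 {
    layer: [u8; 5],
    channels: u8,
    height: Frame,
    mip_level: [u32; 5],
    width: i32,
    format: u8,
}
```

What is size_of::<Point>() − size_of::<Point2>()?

8

Frame: mtime at 0 (size 8, align 8) → ends 8; version at 8 (size 2, align 2) → ends 10; crc at 10 (size 2, align 2) → ends 12; attrs at 12 (size 1, align 1) → ends 13; tail pad 3 to reach multiple of 8; total 16 bytes, alignment 8
channels at 0 (size 1, align 1) → ends 1
pad 3 to align 4 for mip_level
mip_level at 4 (size 20, align 4) → ends 24
layer at 24 (size 5, align 1) → ends 29
pad 3 to align 4 for width
width at 32 (size 4, align 4) → ends 36
pad 4 to align 8 for height
height at 40 (size 16, align 8) → ends 56
format at 56 (size 1, align 1) → ends 57
tail pad 7 to reach multiple of 8
total 64 bytes, alignment 8
— Point2 —
layer at 0 (size 5, align 1) → ends 5
channels at 5 (size 1, align 1) → ends 6
pad 2 to align 8 for height
height at 8 (size 16, align 8) → ends 24
mip_level at 24 (size 20, align 4) → ends 44
width at 44 (size 4, align 4) → ends 48
format at 48 (size 1, align 1) → ends 49
tail pad 7 to reach multiple of 8
total 56 bytes, alignment 8
64 − 56 = 8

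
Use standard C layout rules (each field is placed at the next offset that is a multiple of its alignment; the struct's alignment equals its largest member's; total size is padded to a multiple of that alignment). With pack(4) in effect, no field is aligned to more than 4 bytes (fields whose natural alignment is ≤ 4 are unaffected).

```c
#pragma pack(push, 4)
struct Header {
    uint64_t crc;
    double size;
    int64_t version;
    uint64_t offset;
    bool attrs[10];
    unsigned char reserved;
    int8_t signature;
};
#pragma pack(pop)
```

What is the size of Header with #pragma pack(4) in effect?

44

@0: crc [8B, align 4] → 8
@8: size [8B, align 4] → 16
@16: version [8B, align 4] → 24
@24: offset [8B, align 4] → 32
@32: attrs [10B, align 1] → 42
@42: reserved [1B, align 1] → 43
@43: signature [1B, align 1] → 44
size 44, align 4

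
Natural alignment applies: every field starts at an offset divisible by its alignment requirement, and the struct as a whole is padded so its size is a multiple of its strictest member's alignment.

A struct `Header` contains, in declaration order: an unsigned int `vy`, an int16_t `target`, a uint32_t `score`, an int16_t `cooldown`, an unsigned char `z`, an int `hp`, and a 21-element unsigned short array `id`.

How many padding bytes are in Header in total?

@0: vy [4B, align 4] → 4
@4: target [2B, align 2] → 6
+2 pad (align 4)
@8: score [4B, align 4] → 12
@12: cooldown [2B, align 2] → 14
@14: z [1B, align 1] → 15
+1 pad (align 4)
@16: hp [4B, align 4] → 20
@20: id [42B, align 2] → 62
+2 tail pad (align 4)
size 64, align 4
data bytes 59, size 64 → padding 5

5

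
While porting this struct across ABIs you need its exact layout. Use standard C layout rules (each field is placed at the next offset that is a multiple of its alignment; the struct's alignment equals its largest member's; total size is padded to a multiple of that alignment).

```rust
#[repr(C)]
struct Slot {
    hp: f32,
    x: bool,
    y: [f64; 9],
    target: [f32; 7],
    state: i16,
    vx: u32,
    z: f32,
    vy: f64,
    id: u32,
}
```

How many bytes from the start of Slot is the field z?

@0: hp [4B, align 4] → 4
@4: x [1B, align 1] → 5
+3 pad (align 8)
@8: y [72B, align 8] → 80
@80: target [28B, align 4] → 108
@108: state [2B, align 2] → 110
+2 pad (align 4)
@112: vx [4B, align 4] → 116
@116: z [4B, align 4] → 120

116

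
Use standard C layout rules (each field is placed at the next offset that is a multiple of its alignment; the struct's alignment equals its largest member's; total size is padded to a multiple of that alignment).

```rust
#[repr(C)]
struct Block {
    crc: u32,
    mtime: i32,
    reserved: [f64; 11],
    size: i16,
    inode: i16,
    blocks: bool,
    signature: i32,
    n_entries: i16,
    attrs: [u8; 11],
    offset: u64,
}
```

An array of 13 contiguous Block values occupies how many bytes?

crc at 0 (size 4, align 4) → ends 4
mtime at 4 (size 4, align 4) → ends 8
reserved at 8 (size 88, align 8) → ends 96
size at 96 (size 2, align 2) → ends 98
inode at 98 (size 2, align 2) → ends 100
blocks at 100 (size 1, align 1) → ends 101
pad 3 to align 4 for signature
signature at 104 (size 4, align 4) → ends 108
n_entries at 108 (size 2, align 2) → ends 110
attrs at 110 (size 11, align 1) → ends 121
pad 7 to align 8 for offset
offset at 128 (size 8, align 8) → ends 136
total 136 bytes, alignment 8
array of 13: 13 × 136 = 1768

1768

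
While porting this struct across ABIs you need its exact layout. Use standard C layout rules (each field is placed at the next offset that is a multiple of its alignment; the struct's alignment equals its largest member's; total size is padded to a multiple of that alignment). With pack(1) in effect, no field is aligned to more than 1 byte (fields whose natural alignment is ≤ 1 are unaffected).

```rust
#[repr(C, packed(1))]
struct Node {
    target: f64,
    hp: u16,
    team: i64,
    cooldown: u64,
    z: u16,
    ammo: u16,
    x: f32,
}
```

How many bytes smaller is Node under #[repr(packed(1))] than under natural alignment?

6

natural layout:
  target at 0 (size 8, align 8) → ends 8
  hp at 8 (size 2, align 2) → ends 10
  pad 6 to align 8 for team
  team at 16 (size 8, align 8) → ends 24
  cooldown at 24 (size 8, align 8) → ends 32
  z at 32 (size 2, align 2) → ends 34
  ammo at 34 (size 2, align 2) → ends 36
  x at 36 (size 4, align 4) → ends 40
  total 40 bytes, alignment 8
packed(1) layout:
  target at 0 (size 8, align 1) → ends 8
  hp at 8 (size 2, align 1) → ends 10
  team at 10 (size 8, align 1) → ends 18
  cooldown at 18 (size 8, align 1) → ends 26
  z at 26 (size 2, align 1) → ends 28
  ammo at 28 (size 2, align 1) → ends 30
  x at 30 (size 4, align 1) → ends 34
  total 34 bytes, alignment 1
40 − 34 = 6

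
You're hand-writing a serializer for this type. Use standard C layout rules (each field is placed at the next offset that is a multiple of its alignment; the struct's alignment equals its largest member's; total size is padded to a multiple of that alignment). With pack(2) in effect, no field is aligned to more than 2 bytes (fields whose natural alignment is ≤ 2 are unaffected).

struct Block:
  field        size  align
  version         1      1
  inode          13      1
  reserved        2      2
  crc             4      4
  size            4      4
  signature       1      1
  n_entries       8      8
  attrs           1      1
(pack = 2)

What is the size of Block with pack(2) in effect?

36

@0: version [1B, align 1] → 1
@1: inode [13B, align 1] → 14
@14: reserved [2B, align 2] → 16
@16: crc [4B, align 2] → 20
@20: size [4B, align 2] → 24
@24: signature [1B, align 1] → 25
+1 pad (align 2)
@26: n_entries [8B, align 2] → 34
@34: attrs [1B, align 1] → 35
+1 tail pad (align 2)
size 36, align 2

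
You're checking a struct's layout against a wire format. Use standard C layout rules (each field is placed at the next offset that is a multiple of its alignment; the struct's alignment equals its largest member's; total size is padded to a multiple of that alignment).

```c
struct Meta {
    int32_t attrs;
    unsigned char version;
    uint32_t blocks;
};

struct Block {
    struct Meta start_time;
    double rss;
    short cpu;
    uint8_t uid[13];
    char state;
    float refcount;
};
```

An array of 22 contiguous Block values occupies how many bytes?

1056

Meta: attrs at 0 (size 4, align 4) → ends 4; version at 4 (size 1, align 1) → ends 5; pad 3 to align 4 for blocks; blocks at 8 (size 4, align 4) → ends 12; total 12 bytes, alignment 4
start_time at 0 (size 12, align 4) → ends 12
pad 4 to align 8 for rss
rss at 16 (size 8, align 8) → ends 24
cpu at 24 (size 2, align 2) → ends 26
uid at 26 (size 13, align 1) → ends 39
state at 39 (size 1, align 1) → ends 40
refcount at 40 (size 4, align 4) → ends 44
tail pad 4 to reach multiple of 8
total 48 bytes, alignment 8
array of 22: 22 × 48 = 1056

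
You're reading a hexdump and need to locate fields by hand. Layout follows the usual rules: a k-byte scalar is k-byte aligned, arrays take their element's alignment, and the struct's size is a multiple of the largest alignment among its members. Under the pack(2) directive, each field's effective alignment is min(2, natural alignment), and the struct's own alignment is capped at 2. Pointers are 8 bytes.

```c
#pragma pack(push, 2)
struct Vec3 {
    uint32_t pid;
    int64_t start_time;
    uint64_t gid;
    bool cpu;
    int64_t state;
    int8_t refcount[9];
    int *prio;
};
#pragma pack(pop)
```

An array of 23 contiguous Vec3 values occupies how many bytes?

1104

0..4  pid  (4B, 2-aligned)
4..12  start_time  (8B, 2-aligned)
12..20  gid  (8B, 2-aligned)
20..21  cpu  (1B, 1-aligned)
21..22  -- padding (1B)
22..30  state  (8B, 2-aligned)
30..39  refcount  (9B, 1-aligned)
39..40  -- padding (1B)
40..48  prio  (8B, 2-aligned)
sizeof = 48, alignof = 2
array of 23: 23 × 48 = 1104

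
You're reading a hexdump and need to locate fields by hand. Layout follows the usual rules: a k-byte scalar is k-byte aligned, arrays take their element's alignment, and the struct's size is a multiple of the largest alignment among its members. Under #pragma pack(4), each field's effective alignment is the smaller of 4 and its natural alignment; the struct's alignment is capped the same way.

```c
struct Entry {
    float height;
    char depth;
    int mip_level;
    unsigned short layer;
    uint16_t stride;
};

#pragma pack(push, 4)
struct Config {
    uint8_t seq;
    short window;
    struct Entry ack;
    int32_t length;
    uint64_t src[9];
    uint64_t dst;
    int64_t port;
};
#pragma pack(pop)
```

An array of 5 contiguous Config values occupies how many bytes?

Entry: @0: height [4B, align 4] → 4; @4: depth [1B, align 1] → 5; +3 pad (align 4); @8: mip_level [4B, align 4] → 12; @12: layer [2B, align 2] → 14; @14: stride [2B, align 2] → 16; size 16, align 4
@0: seq [1B, align 1] → 1
+1 pad (align 2)
@2: window [2B, align 2] → 4
@4: ack [16B, align 4] → 20
@20: length [4B, align 4] → 24
@24: src [72B, align 4] → 96
@96: dst [8B, align 4] → 104
@104: port [8B, align 4] → 112
size 112, align 4
array of 5: 5 × 112 = 560

560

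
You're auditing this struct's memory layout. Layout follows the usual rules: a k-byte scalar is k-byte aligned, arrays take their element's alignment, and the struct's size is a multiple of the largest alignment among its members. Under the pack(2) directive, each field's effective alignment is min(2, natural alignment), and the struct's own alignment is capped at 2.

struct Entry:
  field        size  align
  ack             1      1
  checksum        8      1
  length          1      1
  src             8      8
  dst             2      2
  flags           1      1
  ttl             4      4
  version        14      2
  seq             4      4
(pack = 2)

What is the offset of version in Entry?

ack at 0 (size 1, align 1) → ends 1
checksum at 1 (size 8, align 1) → ends 9
length at 9 (size 1, align 1) → ends 10
src at 10 (size 8, align 2) → ends 18
dst at 18 (size 2, align 2) → ends 20
flags at 20 (size 1, align 1) → ends 21
pad 1 to align 2 for ttl
ttl at 22 (size 4, align 2) → ends 26
version at 26 (size 14, align 2) → ends 40

26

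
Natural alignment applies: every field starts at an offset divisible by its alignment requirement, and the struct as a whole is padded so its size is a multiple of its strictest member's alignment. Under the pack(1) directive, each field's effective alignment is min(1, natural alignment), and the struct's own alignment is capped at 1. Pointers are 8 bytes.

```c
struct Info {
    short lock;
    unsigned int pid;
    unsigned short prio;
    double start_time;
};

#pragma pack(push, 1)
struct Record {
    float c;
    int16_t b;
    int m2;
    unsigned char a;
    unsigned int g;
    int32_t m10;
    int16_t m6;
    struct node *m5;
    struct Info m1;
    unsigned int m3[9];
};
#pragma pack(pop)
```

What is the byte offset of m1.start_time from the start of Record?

Info: @0: lock [2B, align 2] → 2; +2 pad (align 4); @4: pid [4B, align 4] → 8; @8: prio [2B, align 2] → 10; +6 pad (align 8); @16: start_time [8B, align 8] → 24; size 24, align 8
@0: c [4B, align 1] → 4
@4: b [2B, align 1] → 6
@6: m2 [4B, align 1] → 10
@10: a [1B, align 1] → 11
@11: g [4B, align 1] → 15
@15: m10 [4B, align 1] → 19
@19: m6 [2B, align 1] → 21
@21: m5 [8B, align 1] → 29
@29: m1 [24B, align 1] → 53
within Info: start_time at 16
29 + 16 = 45

45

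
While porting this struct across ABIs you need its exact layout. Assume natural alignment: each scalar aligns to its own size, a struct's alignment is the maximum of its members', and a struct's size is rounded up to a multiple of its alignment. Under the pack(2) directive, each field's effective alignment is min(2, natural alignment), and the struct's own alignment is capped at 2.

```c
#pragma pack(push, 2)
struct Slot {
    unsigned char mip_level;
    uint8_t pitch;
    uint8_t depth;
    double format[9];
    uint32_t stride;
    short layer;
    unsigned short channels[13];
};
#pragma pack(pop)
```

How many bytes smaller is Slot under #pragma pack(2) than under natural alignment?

4

natural layout:
  0..1  mip_level  (1B, 1-aligned)
  1..2  pitch  (1B, 1-aligned)
  2..3  depth  (1B, 1-aligned)
  3..8  -- padding (5B)
  8..80  format  (72B, 8-aligned)
  80..84  stride  (4B, 4-aligned)
  84..86  layer  (2B, 2-aligned)
  86..112  channels  (26B, 2-aligned)
  sizeof = 112, alignof = 8
packed(2) layout:
  0..1  mip_level  (1B, 1-aligned)
  1..2  pitch  (1B, 1-aligned)
  2..3  depth  (1B, 1-aligned)
  3..4  -- padding (1B)
  4..76  format  (72B, 2-aligned)
  76..80  stride  (4B, 2-aligned)
  80..82  layer  (2B, 2-aligned)
  82..108  channels  (26B, 2-aligned)
  sizeof = 108, alignof = 2
112 − 108 = 4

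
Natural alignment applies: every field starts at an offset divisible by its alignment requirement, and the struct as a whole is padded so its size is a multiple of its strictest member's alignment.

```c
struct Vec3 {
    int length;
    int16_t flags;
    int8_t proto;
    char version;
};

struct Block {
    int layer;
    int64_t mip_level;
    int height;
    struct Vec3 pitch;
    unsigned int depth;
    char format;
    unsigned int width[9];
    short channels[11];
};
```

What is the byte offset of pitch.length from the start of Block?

20

Vec3: 0..4  length  (4B, 4-aligned); 4..6  flags  (2B, 2-aligned); 6..7  proto  (1B, 1-aligned); 7..8  version  (1B, 1-aligned); sizeof = 8, alignof = 4
0..4  layer  (4B, 4-aligned)
4..8  -- padding (4B)
8..16  mip_level  (8B, 8-aligned)
16..20  height  (4B, 4-aligned)
20..28  pitch  (8B, 4-aligned)
within Vec3: length at 0
20 + 0 = 20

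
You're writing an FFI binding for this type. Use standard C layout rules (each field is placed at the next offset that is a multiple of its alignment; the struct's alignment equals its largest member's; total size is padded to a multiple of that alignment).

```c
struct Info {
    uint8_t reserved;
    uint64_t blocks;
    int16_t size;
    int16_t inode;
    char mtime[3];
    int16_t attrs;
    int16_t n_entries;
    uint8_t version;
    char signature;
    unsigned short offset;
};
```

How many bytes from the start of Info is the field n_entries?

26

0..1  reserved  (1B, 1-aligned)
1..8  -- padding (7B)
8..16  blocks  (8B, 8-aligned)
16..18  size  (2B, 2-aligned)
18..20  inode  (2B, 2-aligned)
20..23  mtime  (3B, 1-aligned)
23..24  -- padding (1B)
24..26  attrs  (2B, 2-aligned)
26..28  n_entries  (2B, 2-aligned)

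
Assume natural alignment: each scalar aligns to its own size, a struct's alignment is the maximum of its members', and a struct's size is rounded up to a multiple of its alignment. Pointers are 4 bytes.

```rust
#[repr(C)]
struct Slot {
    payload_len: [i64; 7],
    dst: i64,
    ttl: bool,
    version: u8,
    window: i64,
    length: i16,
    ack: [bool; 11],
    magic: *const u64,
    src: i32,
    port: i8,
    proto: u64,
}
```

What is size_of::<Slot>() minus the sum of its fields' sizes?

payload_len at 0 (size 56, align 8) → ends 56
dst at 56 (size 8, align 8) → ends 64
ttl at 64 (size 1, align 1) → ends 65
version at 65 (size 1, align 1) → ends 66
pad 6 to align 8 for window
window at 72 (size 8, align 8) → ends 80
length at 80 (size 2, align 2) → ends 82
ack at 82 (size 11, align 1) → ends 93
pad 3 to align 4 for magic
magic at 96 (size 4, align 4) → ends 100
src at 100 (size 4, align 4) → ends 104
port at 104 (size 1, align 1) → ends 105
pad 7 to align 8 for proto
proto at 112 (size 8, align 8) → ends 120
total 120 bytes, alignment 8
data bytes 104, size 120 → padding 16

16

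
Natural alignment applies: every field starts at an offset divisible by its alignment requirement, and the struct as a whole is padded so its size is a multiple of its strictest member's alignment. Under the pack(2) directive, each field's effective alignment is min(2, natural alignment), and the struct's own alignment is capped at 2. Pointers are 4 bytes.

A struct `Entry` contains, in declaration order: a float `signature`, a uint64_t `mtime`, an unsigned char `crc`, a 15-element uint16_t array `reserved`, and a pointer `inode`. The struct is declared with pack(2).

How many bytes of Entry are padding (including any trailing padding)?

signature at 0 (size 4, align 2) → ends 4
mtime at 4 (size 8, align 2) → ends 12
crc at 12 (size 1, align 1) → ends 13
pad 1 to align 2 for reserved
reserved at 14 (size 30, align 2) → ends 44
inode at 44 (size 4, align 2) → ends 48
total 48 bytes, alignment 2
data bytes 47, size 48 → padding 1

1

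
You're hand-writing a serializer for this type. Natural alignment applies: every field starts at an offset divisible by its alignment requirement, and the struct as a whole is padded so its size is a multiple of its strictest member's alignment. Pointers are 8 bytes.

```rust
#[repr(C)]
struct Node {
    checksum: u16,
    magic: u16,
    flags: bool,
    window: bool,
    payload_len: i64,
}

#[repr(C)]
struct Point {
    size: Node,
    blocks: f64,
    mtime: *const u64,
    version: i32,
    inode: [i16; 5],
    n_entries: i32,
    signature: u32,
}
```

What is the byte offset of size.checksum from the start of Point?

0

Node: @0: checksum [2B, align 2] → 2; @2: magic [2B, align 2] → 4; @4: flags [1B, align 1] → 5; @5: window [1B, align 1] → 6; +2 pad (align 8); @8: payload_len [8B, align 8] → 16; size 16, align 8
@0: size [16B, align 8] → 16
within Node: checksum at 0
0 + 0 = 0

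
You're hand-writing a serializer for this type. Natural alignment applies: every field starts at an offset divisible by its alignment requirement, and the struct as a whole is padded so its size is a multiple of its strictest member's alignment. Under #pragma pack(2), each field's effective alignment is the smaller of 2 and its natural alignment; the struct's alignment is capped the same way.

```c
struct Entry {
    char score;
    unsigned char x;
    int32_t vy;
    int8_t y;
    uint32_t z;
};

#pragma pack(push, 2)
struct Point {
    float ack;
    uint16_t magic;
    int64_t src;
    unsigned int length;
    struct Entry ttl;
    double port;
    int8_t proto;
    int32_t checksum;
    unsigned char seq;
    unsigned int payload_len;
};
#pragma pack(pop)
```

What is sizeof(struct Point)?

54

Entry: 0..1  score  (1B, 1-aligned); 1..2  x  (1B, 1-aligned); 2..4  -- padding (2B); 4..8  vy  (4B, 4-aligned); 8..9  y  (1B, 1-aligned); 9..12  -- padding (3B); 12..16  z  (4B, 4-aligned); sizeof = 16, alignof = 4
0..4  ack  (4B, 2-aligned)
4..6  magic  (2B, 2-aligned)
6..14  src  (8B, 2-aligned)
14..18  length  (4B, 2-aligned)
18..34  ttl  (16B, 2-aligned)
34..42  port  (8B, 2-aligned)
42..43  proto  (1B, 1-aligned)
43..44  -- padding (1B)
44..48  checksum  (4B, 2-aligned)
48..49  seq  (1B, 1-aligned)
49..50  -- padding (1B)
50..54  payload_len  (4B, 2-aligned)
sizeof = 54, alignof = 2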